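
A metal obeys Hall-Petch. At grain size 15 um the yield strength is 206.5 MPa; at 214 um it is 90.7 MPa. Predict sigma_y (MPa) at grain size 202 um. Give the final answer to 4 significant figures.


sigma_y = sigma0 + k / sqrt(d)
1/sqrt(d1) = 1/sqrt(1.5e-05) = 258.199;  1/sqrt(d2) = 68.3586
k = (sigma1 - sigma2) / (1/sqrt(d1) - 1/sqrt(d2)) = (206.5 - 90.7) / (258.199 - 68.3586) = 0.609986 MPa*m^0.5
sigma0 = sigma1 - k/sqrt(d1) = 206.5 - 0.609986*258.199 = 49.0022 MPa
sigma_y(d3) = 49.0022 + 0.609986 / sqrt(2.02e-04) = 91.92 MPa


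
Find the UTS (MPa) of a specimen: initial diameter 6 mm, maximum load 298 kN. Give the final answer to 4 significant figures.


A0 = pi*(d/2)^2 = pi*(6/2)^2 = 28.2743 mm^2
UTS = F_max / A0 = 298*1000 / 28.2743
UTS = 10540 MPa


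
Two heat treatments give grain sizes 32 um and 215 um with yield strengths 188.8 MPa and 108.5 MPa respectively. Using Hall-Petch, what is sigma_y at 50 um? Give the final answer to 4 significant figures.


sigma_y = sigma0 + k / sqrt(d)
1/sqrt(d1) = 1/sqrt(3.2e-05) = 176.777;  1/sqrt(d2) = 68.1994
k = (sigma1 - sigma2) / (1/sqrt(d1) - 1/sqrt(d2)) = (188.8 - 108.5) / (176.777 - 68.1994) = 0.739566 MPa*m^0.5
sigma0 = sigma1 - k/sqrt(d1) = 188.8 - 0.739566*176.777 = 58.062 MPa
sigma_y(d3) = 58.062 + 0.739566 / sqrt(5e-05) = 162.7 MPa


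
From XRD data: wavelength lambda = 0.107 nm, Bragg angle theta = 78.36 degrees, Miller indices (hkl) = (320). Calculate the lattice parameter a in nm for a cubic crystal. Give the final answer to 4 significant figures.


d = lambda / (2*sin(theta))
d = 0.107 / (2*sin(78.36 deg))
d = 0.0546233 nm
a = d * sqrt(h^2+k^2+l^2) = 0.0546233 * sqrt(13)
a = 0.1969 nm


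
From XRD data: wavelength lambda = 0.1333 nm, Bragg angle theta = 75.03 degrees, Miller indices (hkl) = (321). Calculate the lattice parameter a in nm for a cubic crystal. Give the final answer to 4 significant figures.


d = lambda / (2*sin(theta))
d = 0.1333 / (2*sin(75.03 deg))
d = 0.0689915 nm
a = d * sqrt(h^2+k^2+l^2) = 0.0689915 * sqrt(14)
a = 0.2581 nm


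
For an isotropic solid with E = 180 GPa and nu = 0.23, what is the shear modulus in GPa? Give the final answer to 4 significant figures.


G = E / (2*(1+nu))
G = 180 / (2*(1+0.23))
G = 73.17 GPa


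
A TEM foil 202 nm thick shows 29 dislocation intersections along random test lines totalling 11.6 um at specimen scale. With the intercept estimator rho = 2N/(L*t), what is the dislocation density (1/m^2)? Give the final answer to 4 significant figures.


rho = 2N / (L * t)
L = 11.6 um = 1.16e-05 m, t = 202 nm = 2.02e-07 m
rho = 2 * 29 / (1.16e-05 * 2.02e-07)
rho = 2.475e+13 1/m^2


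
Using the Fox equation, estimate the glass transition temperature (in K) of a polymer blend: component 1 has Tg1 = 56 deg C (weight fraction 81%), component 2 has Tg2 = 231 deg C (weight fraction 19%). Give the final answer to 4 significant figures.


1/Tg = w1/Tg1 + w2/Tg2 (in Kelvin)
Tg1 = 329.15 K, Tg2 = 504.15 K
1/Tg = 0.81/329.15 + 0.19/504.15
Tg = 352.4 K


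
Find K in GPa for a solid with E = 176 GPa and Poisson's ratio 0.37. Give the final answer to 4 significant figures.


K = E / (3*(1-2*nu))
K = 176 / (3*(1-2*0.37))
K = 225.6 GPa


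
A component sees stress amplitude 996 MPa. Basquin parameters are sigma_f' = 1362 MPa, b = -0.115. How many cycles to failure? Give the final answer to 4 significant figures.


sigma_a = sigma_f' * (2*Nf)^b
2*Nf = (sigma_a / sigma_f')^(1/b)
2*Nf = (996 / 1362)^(1/-0.115)
2*Nf = 15.2018
Nf = 7.601 cycles


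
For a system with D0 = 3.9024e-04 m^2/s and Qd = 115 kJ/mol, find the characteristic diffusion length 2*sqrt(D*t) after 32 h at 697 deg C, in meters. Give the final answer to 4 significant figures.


Step 1: D = D0 * exp(-Qd/(R*T))
T = 970.15 K
D = 3.9024e-04 * exp(-115e3 / (8.314 * 970.15)) = 2.50784e-10 m^2/s
Step 2: L = 2*sqrt(D*t)
t = 32 h = 115200 s
L = 2*sqrt(2.50784e-10 * 115200) = 0.01075 m


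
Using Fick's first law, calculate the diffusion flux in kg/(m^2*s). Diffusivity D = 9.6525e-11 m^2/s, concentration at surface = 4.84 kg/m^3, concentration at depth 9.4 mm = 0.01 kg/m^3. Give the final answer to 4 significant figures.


J = -D * (dC/dx) = D * (C1 - C2) / dx
J = 9.6525e-11 * (4.84 - 0.01) / 9.4e-03
J = 4.96e-08 kg/(m^2*s)


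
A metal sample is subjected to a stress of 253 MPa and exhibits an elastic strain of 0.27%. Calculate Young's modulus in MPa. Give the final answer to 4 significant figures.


E = sigma / epsilon
epsilon = 0.27% = 2.7e-03
E = 253 / 2.7e-03
E = 93700 MPa


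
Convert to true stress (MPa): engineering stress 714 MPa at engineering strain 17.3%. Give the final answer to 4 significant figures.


sigma_true = sigma_eng * (1 + epsilon_eng)
sigma_true = 714 * (1 + 0.173)
sigma_true = 837.5 MPa


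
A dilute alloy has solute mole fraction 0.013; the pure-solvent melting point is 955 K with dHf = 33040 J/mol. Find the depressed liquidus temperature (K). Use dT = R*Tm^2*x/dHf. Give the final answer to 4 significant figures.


dT = R*Tm^2*x / dHf
dT = 8.314 * 955^2 * 0.013 / 33040
dT = 2.98346 K
T_new = 955 - 2.98346 = 952 K


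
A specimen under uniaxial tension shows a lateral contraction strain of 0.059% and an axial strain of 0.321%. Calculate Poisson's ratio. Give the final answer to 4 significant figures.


nu = -epsilon_lat / epsilon_axial
Lateral strain is contraction (negative), so using magnitudes:
nu = 0.059 / 0.321
nu = 0.1838


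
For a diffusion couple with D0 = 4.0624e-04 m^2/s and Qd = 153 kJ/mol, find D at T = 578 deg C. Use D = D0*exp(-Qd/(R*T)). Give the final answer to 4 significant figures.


D = D0 * exp(-Qd / (R*T))
T = 851.15 K
D = 4.0624e-04 * exp(-153e3 / (8.314 * 851.15))
D = 1.655e-13 m^2/s


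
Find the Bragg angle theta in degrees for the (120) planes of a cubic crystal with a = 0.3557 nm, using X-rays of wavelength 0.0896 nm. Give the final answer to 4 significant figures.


d = a / sqrt(h^2+k^2+l^2)
d = 0.3557 / sqrt(5) = 0.159074 nm
lambda = 2*d*sin(theta)  =>  sin(theta) = lambda / (2*d)
sin(theta) = 0.0896 / (2 * 0.159074) = 0.28163
theta = 16.36 deg


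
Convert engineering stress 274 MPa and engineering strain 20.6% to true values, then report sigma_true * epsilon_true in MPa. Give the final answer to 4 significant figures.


sigma_true = sigma_eng * (1 + epsilon_eng)
sigma_true = 274 * (1 + 0.206) = 330.444 MPa
epsilon_true = ln(1 + epsilon_eng)
epsilon_true = ln(1 + 0.206) = 0.187309
sigma_true * epsilon_true = 330.444 * 0.187309 = 61.9 MPa


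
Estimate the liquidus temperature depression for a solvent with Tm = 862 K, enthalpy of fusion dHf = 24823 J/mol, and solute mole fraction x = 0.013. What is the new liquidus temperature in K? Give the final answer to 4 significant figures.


dT = R*Tm^2*x / dHf
dT = 8.314 * 862^2 * 0.013 / 24823
dT = 3.23529 K
T_new = 862 - 3.23529 = 858.8 K


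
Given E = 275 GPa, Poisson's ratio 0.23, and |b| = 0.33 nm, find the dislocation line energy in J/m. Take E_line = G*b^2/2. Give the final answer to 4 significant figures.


Step 1: G = E / (2*(1+nu))
G = 275 / (2*(1+0.23)) = 111.789 GPa = 1.11789e+11 Pa
Step 2: E_line = G*b^2/2
b = 0.33 nm = 3.3e-10 m
E_line = 0.5 * 1.11789e+11 * (3.3e-10)^2 = 6.087e-09 J/m


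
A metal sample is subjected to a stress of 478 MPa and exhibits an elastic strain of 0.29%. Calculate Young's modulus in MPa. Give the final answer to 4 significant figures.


E = sigma / epsilon
epsilon = 0.29% = 2.9e-03
E = 478 / 2.9e-03
E = 164800 MPa


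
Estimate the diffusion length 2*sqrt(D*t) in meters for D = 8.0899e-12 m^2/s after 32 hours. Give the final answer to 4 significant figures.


t = 32 hr = 115200 s
Diffusion length = 2*sqrt(D*t)
= 2*sqrt(8.0899e-12 * 115200)
= 1.931e-03 m


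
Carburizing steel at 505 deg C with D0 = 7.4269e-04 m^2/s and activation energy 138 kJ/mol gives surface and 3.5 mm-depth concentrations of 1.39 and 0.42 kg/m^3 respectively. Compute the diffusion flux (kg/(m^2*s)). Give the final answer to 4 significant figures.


Step 1: D = D0 * exp(-Qd/(R*T))
T = 505 + 273.15 = 778.15 K
D = 7.4269e-04 * exp(-138e3 / (8.314 * 778.15)) = 4.04565e-13 m^2/s
Step 2: J = D * (C1 - C2) / dx
J = 4.04565e-13 * (1.39 - 0.42) / 3.5e-03
J = 1.121e-10 kg/(m^2*s)


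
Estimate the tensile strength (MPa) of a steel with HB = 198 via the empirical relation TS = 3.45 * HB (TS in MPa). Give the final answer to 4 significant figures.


TS (MPa) = 3.45 * HB
TS = 3.45 * 198
TS = 683.1 MPa


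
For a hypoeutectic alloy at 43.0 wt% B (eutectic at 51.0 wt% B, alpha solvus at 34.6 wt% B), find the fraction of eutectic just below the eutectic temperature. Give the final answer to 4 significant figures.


f_primary = (C_e - C0) / (C_e - C_alpha_max)
f_primary = (51.0 - 43.0) / (51.0 - 34.6)
f_primary = 0.487805
f_eutectic = 1 - 0.487805 = 0.5122


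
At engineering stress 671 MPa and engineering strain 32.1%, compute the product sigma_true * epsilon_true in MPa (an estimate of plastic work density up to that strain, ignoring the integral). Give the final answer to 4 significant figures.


sigma_true = sigma_eng * (1 + epsilon_eng)
sigma_true = 671 * (1 + 0.321) = 886.391 MPa
epsilon_true = ln(1 + epsilon_eng)
epsilon_true = ln(1 + 0.321) = 0.278389
sigma_true * epsilon_true = 886.391 * 0.278389 = 246.8 MPa


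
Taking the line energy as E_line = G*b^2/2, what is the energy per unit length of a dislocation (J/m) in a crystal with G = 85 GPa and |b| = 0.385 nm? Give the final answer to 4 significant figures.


E = G*b^2/2
b = 0.385 nm = 3.85e-10 m
G = 85 GPa = 8.5e+10 Pa
E = 0.5 * 8.5e+10 * (3.85e-10)^2
E = 6.3e-09 J/m


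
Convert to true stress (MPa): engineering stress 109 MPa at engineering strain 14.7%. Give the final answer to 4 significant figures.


sigma_true = sigma_eng * (1 + epsilon_eng)
sigma_true = 109 * (1 + 0.147)
sigma_true = 125 MPa


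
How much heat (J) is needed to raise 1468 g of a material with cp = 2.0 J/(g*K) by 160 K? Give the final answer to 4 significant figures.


Q = m * cp * dT
Q = 1468 * 2.0 * 160
Q = 469800 J


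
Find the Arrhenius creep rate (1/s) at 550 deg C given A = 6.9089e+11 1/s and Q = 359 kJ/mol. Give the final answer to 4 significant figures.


rate = A * exp(-Q / (R*T))
T = 550 + 273.15 = 823.15 K
rate = 6.9089e+11 * exp(-359e3 / (8.314 * 823.15))
rate = 1.142e-11 1/s


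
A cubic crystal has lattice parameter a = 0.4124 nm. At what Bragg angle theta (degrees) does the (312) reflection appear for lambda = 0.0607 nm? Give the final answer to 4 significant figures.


d = a / sqrt(h^2+k^2+l^2)
d = 0.4124 / sqrt(14) = 0.110219 nm
lambda = 2*d*sin(theta)  =>  sin(theta) = lambda / (2*d)
sin(theta) = 0.0607 / (2 * 0.110219) = 0.275362
theta = 15.98 deg


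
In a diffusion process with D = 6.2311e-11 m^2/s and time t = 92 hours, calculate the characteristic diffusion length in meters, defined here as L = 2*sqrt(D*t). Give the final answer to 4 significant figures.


t = 92 hr = 331200 s
Diffusion length = 2*sqrt(D*t)
= 2*sqrt(6.2311e-11 * 331200)
= 9.086e-03 m


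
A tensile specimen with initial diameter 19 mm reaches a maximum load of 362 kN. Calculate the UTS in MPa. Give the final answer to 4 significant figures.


A0 = pi*(d/2)^2 = pi*(19/2)^2 = 283.529 mm^2
UTS = F_max / A0 = 362*1000 / 283.529
UTS = 1277 MPa


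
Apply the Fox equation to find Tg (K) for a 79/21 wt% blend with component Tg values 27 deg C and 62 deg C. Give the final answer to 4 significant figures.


1/Tg = w1/Tg1 + w2/Tg2 (in Kelvin)
Tg1 = 300.15 K, Tg2 = 335.15 K
1/Tg = 0.79/300.15 + 0.21/335.15
Tg = 306.9 K


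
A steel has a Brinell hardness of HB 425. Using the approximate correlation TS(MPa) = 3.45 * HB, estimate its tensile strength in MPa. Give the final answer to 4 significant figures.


TS (MPa) = 3.45 * HB
TS = 3.45 * 425
TS = 1466 MPa


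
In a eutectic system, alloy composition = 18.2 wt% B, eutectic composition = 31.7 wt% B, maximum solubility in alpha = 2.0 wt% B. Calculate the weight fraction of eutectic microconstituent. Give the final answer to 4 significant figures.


f_primary = (C_e - C0) / (C_e - C_alpha_max)
f_primary = (31.7 - 18.2) / (31.7 - 2.0)
f_primary = 0.454545
f_eutectic = 1 - 0.454545 = 0.5455


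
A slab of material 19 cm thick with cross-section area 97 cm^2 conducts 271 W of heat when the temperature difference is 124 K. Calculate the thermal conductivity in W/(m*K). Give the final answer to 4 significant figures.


k = Q*L / (A*dT)
L = 0.19 m, A = 9.7e-03 m^2
k = 271 * 0.19 / (9.7e-03 * 124)
k = 42.81 W/(m*K)


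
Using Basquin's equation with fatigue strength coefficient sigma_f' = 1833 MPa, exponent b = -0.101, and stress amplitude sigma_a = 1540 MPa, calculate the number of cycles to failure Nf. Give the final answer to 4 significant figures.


sigma_a = sigma_f' * (2*Nf)^b
2*Nf = (sigma_a / sigma_f')^(1/b)
2*Nf = (1540 / 1833)^(1/-0.101)
2*Nf = 5.60955
Nf = 2.805 cycles


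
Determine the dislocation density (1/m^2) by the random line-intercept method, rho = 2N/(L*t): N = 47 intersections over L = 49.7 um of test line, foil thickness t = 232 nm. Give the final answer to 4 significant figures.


rho = 2N / (L * t)
L = 49.7 um = 4.97e-05 m, t = 232 nm = 2.32e-07 m
rho = 2 * 47 / (4.97e-05 * 2.32e-07)
rho = 8.152e+12 1/m^2


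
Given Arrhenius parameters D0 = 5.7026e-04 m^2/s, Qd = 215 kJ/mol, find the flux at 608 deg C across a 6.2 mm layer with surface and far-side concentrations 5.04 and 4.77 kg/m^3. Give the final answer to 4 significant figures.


Step 1: D = D0 * exp(-Qd/(R*T))
T = 608 + 273.15 = 881.15 K
D = 5.7026e-04 * exp(-215e3 / (8.314 * 881.15)) = 1.02423e-16 m^2/s
Step 2: J = D * (C1 - C2) / dx
J = 1.02423e-16 * (5.04 - 4.77) / 6.2e-03
J = 4.46e-15 kg/(m^2*s)


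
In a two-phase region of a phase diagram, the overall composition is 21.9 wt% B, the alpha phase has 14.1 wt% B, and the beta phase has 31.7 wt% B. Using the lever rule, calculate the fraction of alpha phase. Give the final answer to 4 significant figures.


f_alpha = (C_beta - C0) / (C_beta - C_alpha)
f_alpha = (31.7 - 21.9) / (31.7 - 14.1)
f_alpha = 0.5568


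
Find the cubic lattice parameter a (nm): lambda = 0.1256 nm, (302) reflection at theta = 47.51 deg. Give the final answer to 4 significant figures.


d = lambda / (2*sin(theta))
d = 0.1256 / (2*sin(47.51 deg))
d = 0.0851646 nm
a = d * sqrt(h^2+k^2+l^2) = 0.0851646 * sqrt(13)
a = 0.3071 nm


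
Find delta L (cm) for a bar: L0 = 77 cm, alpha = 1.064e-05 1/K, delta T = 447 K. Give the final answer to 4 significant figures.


dL = L0 * alpha * dT
dL = 77 * 1.064e-05 * 447
dL = 0.3662 cm


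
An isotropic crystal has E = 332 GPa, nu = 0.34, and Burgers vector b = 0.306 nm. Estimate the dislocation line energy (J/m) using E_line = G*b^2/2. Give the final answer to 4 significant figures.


Step 1: G = E / (2*(1+nu))
G = 332 / (2*(1+0.34)) = 123.881 GPa = 1.23881e+11 Pa
Step 2: E_line = G*b^2/2
b = 0.306 nm = 3.06e-10 m
E_line = 0.5 * 1.23881e+11 * (3.06e-10)^2 = 5.8e-09 J/m


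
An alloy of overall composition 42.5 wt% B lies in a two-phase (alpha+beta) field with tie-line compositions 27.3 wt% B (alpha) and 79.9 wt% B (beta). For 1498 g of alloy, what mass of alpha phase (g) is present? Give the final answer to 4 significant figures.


f_alpha = (C_beta - C0) / (C_beta - C_alpha)
f_alpha = (79.9 - 42.5) / (79.9 - 27.3) = 0.711027
m_alpha = f_alpha * m_total = 0.711027 * 1498 = 1065 g


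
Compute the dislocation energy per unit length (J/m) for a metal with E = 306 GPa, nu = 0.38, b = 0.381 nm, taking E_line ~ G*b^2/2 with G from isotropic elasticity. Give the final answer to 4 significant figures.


Step 1: G = E / (2*(1+nu))
G = 306 / (2*(1+0.38)) = 110.87 GPa = 1.1087e+11 Pa
Step 2: E_line = G*b^2/2
b = 0.381 nm = 3.81e-10 m
E_line = 0.5 * 1.1087e+11 * (3.81e-10)^2 = 8.047e-09 J/m


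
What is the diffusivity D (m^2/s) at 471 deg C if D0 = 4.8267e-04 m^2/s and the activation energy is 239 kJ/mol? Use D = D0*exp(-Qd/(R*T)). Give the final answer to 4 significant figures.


D = D0 * exp(-Qd / (R*T))
T = 744.15 K
D = 4.8267e-04 * exp(-239e3 / (8.314 * 744.15))
D = 8.068e-21 m^2/s


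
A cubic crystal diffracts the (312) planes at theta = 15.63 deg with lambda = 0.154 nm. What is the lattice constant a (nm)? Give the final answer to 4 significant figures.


d = lambda / (2*sin(theta))
d = 0.154 / (2*sin(15.63 deg))
d = 0.285795 nm
a = d * sqrt(h^2+k^2+l^2) = 0.285795 * sqrt(14)
a = 1.069 nm


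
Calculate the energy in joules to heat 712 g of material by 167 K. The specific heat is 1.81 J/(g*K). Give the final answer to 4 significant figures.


Q = m * cp * dT
Q = 712 * 1.81 * 167
Q = 215200 J


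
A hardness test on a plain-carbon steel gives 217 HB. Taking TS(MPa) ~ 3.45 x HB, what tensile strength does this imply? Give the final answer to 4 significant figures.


TS (MPa) = 3.45 * HB
TS = 3.45 * 217
TS = 748.7 MPa


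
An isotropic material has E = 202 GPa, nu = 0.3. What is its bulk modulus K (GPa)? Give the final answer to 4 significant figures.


K = E / (3*(1-2*nu))
K = 202 / (3*(1-2*0.3))
K = 168.3 GPa


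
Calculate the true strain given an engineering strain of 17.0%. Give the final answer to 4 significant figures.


epsilon_true = ln(1 + epsilon_eng)
epsilon_true = ln(1 + 0.17)
epsilon_true = 0.157


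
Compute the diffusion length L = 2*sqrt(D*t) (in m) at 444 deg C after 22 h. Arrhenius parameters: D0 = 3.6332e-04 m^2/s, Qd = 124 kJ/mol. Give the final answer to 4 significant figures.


Step 1: D = D0 * exp(-Qd/(R*T))
T = 717.15 K
D = 3.6332e-04 * exp(-124e3 / (8.314 * 717.15)) = 3.37479e-13 m^2/s
Step 2: L = 2*sqrt(D*t)
t = 22 h = 79200 s
L = 2*sqrt(3.37479e-13 * 79200) = 3.27e-04 m


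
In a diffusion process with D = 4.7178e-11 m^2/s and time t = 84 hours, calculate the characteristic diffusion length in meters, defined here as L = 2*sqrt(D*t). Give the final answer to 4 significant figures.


t = 84 hr = 302400 s
Diffusion length = 2*sqrt(D*t)
= 2*sqrt(4.7178e-11 * 302400)
= 7.554e-03 m


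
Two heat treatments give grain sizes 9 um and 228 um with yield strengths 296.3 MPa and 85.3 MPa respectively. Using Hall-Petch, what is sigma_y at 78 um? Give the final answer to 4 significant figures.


sigma_y = sigma0 + k / sqrt(d)
1/sqrt(d1) = 1/sqrt(9e-06) = 333.333;  1/sqrt(d2) = 66.2266
k = (sigma1 - sigma2) / (1/sqrt(d1) - 1/sqrt(d2)) = (296.3 - 85.3) / (333.333 - 66.2266) = 0.789946 MPa*m^0.5
sigma0 = sigma1 - k/sqrt(d1) = 296.3 - 0.789946*333.333 = 32.9845 MPa
sigma_y(d3) = 32.9845 + 0.789946 / sqrt(7.8e-05) = 122.4 MPa


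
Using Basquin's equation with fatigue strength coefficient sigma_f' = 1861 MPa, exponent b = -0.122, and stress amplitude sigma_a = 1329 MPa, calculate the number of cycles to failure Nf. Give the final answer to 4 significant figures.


sigma_a = sigma_f' * (2*Nf)^b
2*Nf = (sigma_a / sigma_f')^(1/b)
2*Nf = (1329 / 1861)^(1/-0.122)
2*Nf = 15.7956
Nf = 7.898 cycles


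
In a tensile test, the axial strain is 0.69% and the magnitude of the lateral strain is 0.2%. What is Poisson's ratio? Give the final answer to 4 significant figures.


nu = -epsilon_lat / epsilon_axial
Lateral strain is contraction (negative), so using magnitudes:
nu = 0.2 / 0.69
nu = 0.2899


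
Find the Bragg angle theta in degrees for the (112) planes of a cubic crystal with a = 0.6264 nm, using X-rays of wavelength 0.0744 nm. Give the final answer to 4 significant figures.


d = a / sqrt(h^2+k^2+l^2)
d = 0.6264 / sqrt(6) = 0.255727 nm
lambda = 2*d*sin(theta)  =>  sin(theta) = lambda / (2*d)
sin(theta) = 0.0744 / (2 * 0.255727) = 0.145468
theta = 8.364 deg


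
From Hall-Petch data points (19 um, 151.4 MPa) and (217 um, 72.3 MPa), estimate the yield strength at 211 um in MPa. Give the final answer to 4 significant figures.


sigma_y = sigma0 + k / sqrt(d)
1/sqrt(d1) = 1/sqrt(1.9e-05) = 229.416;  1/sqrt(d2) = 67.8844
k = (sigma1 - sigma2) / (1/sqrt(d1) - 1/sqrt(d2)) = (151.4 - 72.3) / (229.416 - 67.8844) = 0.489688 MPa*m^0.5
sigma0 = sigma1 - k/sqrt(d1) = 151.4 - 0.489688*229.416 = 39.0578 MPa
sigma_y(d3) = 39.0578 + 0.489688 / sqrt(2.11e-04) = 72.77 MPa


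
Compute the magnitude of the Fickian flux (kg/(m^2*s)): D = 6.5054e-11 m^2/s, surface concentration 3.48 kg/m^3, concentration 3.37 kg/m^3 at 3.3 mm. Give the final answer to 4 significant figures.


J = -D * (dC/dx) = D * (C1 - C2) / dx
J = 6.5054e-11 * (3.48 - 3.37) / 3.3e-03
J = 2.168e-09 kg/(m^2*s)


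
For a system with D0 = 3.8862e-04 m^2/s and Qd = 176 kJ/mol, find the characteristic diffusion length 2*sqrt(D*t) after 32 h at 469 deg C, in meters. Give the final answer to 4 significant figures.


Step 1: D = D0 * exp(-Qd/(R*T))
T = 742.15 K
D = 3.8862e-04 * exp(-176e3 / (8.314 * 742.15)) = 1.59109e-16 m^2/s
Step 2: L = 2*sqrt(D*t)
t = 32 h = 115200 s
L = 2*sqrt(1.59109e-16 * 115200) = 8.563e-06 m


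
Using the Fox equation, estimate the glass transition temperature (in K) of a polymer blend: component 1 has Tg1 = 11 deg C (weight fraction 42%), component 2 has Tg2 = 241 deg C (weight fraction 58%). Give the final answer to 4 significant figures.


1/Tg = w1/Tg1 + w2/Tg2 (in Kelvin)
Tg1 = 284.15 K, Tg2 = 514.15 K
1/Tg = 0.42/284.15 + 0.58/514.15
Tg = 383.7 K


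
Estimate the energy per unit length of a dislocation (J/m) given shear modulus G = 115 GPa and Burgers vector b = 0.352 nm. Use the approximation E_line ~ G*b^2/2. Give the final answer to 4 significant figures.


E = G*b^2/2
b = 0.352 nm = 3.52e-10 m
G = 115 GPa = 1.15e+11 Pa
E = 0.5 * 1.15e+11 * (3.52e-10)^2
E = 7.124e-09 J/m


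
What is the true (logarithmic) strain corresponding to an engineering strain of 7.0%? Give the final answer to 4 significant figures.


epsilon_true = ln(1 + epsilon_eng)
epsilon_true = ln(1 + 0.07)
epsilon_true = 0.06766


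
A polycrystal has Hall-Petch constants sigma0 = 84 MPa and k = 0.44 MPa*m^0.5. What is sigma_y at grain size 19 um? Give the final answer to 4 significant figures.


sigma_y = sigma0 + k / sqrt(d)
d = 19 um = 1.9e-05 m
sigma_y = 84 + 0.44 / sqrt(1.9e-05)
sigma_y = 184.9 MPa


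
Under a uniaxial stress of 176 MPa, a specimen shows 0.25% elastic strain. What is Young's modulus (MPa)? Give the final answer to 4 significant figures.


E = sigma / epsilon
epsilon = 0.25% = 2.5e-03
E = 176 / 2.5e-03
E = 70400 MPa


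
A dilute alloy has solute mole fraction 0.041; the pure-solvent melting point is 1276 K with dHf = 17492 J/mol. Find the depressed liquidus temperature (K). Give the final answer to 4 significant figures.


dT = R*Tm^2*x / dHf
dT = 8.314 * 1276^2 * 0.041 / 17492
dT = 31.729 K
T_new = 1276 - 31.729 = 1244 K


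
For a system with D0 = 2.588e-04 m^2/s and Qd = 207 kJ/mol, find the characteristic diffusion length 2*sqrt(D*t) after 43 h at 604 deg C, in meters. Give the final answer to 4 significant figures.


Step 1: D = D0 * exp(-Qd/(R*T))
T = 877.15 K
D = 2.588e-04 * exp(-207e3 / (8.314 * 877.15)) = 1.21782e-16 m^2/s
Step 2: L = 2*sqrt(D*t)
t = 43 h = 154800 s
L = 2*sqrt(1.21782e-16 * 154800) = 8.684e-06 m


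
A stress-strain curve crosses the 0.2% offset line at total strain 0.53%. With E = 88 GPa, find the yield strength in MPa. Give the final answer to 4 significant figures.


Offset strain = 0.002
Elastic strain at yield = total_strain - offset = 5.3e-03 - 0.002 = 3.3e-03
sigma_y = E * elastic_strain = 88000 * 3.3e-03
sigma_y = 290.4 MPa


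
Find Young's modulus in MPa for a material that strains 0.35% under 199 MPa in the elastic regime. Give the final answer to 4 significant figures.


E = sigma / epsilon
epsilon = 0.35% = 3.5e-03
E = 199 / 3.5e-03
E = 56860 MPa


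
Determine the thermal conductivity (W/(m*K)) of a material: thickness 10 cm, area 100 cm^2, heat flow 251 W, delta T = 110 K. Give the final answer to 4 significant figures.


k = Q*L / (A*dT)
L = 0.1 m, A = 0.01 m^2
k = 251 * 0.1 / (0.01 * 110)
k = 22.82 W/(m*K)


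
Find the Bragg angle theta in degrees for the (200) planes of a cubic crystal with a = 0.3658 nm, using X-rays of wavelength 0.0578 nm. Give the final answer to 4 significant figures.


d = a / sqrt(h^2+k^2+l^2)
d = 0.3658 / sqrt(4) = 0.1829 nm
lambda = 2*d*sin(theta)  =>  sin(theta) = lambda / (2*d)
sin(theta) = 0.0578 / (2 * 0.1829) = 0.15801
theta = 9.091 deg


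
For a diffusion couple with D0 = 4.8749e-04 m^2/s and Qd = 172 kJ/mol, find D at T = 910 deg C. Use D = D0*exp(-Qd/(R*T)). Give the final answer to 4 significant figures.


D = D0 * exp(-Qd / (R*T))
T = 1183.15 K
D = 4.8749e-04 * exp(-172e3 / (8.314 * 1183.15))
D = 1.242e-11 m^2/s


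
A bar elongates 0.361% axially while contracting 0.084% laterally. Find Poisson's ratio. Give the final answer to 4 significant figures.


nu = -epsilon_lat / epsilon_axial
Lateral strain is contraction (negative), so using magnitudes:
nu = 0.084 / 0.361
nu = 0.2327


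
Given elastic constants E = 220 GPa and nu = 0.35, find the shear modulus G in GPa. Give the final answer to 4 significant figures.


G = E / (2*(1+nu))
G = 220 / (2*(1+0.35))
G = 81.48 GPa


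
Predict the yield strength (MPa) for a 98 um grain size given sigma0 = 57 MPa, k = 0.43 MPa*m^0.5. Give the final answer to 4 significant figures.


sigma_y = sigma0 + k / sqrt(d)
d = 98 um = 9.8e-05 m
sigma_y = 57 + 0.43 / sqrt(9.8e-05)
sigma_y = 100.4 MPa


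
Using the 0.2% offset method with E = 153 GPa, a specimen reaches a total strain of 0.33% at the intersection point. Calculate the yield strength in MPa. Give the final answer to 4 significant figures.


Offset strain = 0.002
Elastic strain at yield = total_strain - offset = 3.3e-03 - 0.002 = 1.3e-03
sigma_y = E * elastic_strain = 153000 * 1.3e-03
sigma_y = 198.9 MPa


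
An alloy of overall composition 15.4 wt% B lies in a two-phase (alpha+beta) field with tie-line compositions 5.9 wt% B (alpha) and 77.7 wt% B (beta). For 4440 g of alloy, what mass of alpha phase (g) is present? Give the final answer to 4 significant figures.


f_alpha = (C_beta - C0) / (C_beta - C_alpha)
f_alpha = (77.7 - 15.4) / (77.7 - 5.9) = 0.867688
m_alpha = f_alpha * m_total = 0.867688 * 4440 = 3853 g


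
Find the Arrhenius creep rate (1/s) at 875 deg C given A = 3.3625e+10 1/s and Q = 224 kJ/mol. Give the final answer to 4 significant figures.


rate = A * exp(-Q / (R*T))
T = 875 + 273.15 = 1148.15 K
rate = 3.3625e+10 * exp(-224e3 / (8.314 * 1148.15))
rate = 2.165 1/s


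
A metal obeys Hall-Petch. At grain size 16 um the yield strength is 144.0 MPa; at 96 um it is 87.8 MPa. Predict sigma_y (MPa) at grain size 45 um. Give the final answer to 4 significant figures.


sigma_y = sigma0 + k / sqrt(d)
1/sqrt(d1) = 1/sqrt(1.6e-05) = 250;  1/sqrt(d2) = 102.062
k = (sigma1 - sigma2) / (1/sqrt(d1) - 1/sqrt(d2)) = (144.0 - 87.8) / (250 - 102.062) = 0.379889 MPa*m^0.5
sigma0 = sigma1 - k/sqrt(d1) = 144.0 - 0.379889*250 = 49.0277 MPa
sigma_y(d3) = 49.0277 + 0.379889 / sqrt(4.5e-05) = 105.7 MPa


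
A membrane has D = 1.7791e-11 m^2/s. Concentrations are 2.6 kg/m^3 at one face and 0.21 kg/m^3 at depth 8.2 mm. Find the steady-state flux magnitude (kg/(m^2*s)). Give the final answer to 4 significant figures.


J = -D * (dC/dx) = D * (C1 - C2) / dx
J = 1.7791e-11 * (2.6 - 0.21) / 8.2e-03
J = 5.185e-09 kg/(m^2*s)


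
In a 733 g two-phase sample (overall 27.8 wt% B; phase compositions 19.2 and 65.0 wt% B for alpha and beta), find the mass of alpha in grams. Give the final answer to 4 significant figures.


f_alpha = (C_beta - C0) / (C_beta - C_alpha)
f_alpha = (65.0 - 27.8) / (65.0 - 19.2) = 0.812227
m_alpha = f_alpha * m_total = 0.812227 * 733 = 595.4 g


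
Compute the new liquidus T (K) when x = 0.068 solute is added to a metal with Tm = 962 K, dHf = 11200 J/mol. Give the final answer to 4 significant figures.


dT = R*Tm^2*x / dHf
dT = 8.314 * 962^2 * 0.068 / 11200
dT = 46.7144 K
T_new = 962 - 46.7144 = 915.3 K


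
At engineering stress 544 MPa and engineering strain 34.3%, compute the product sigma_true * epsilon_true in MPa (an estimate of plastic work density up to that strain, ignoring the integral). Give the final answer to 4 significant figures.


sigma_true = sigma_eng * (1 + epsilon_eng)
sigma_true = 544 * (1 + 0.343) = 730.592 MPa
epsilon_true = ln(1 + epsilon_eng)
epsilon_true = ln(1 + 0.343) = 0.294906
sigma_true * epsilon_true = 730.592 * 0.294906 = 215.5 MPa


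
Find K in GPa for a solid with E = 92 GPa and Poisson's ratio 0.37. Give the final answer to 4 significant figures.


K = E / (3*(1-2*nu))
K = 92 / (3*(1-2*0.37))
K = 117.9 GPa


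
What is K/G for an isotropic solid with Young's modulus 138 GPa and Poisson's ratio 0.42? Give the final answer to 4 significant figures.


G = E / (2*(1+nu))
G = 138 / (2*(1+0.42)) = 48.5915 GPa
K = E / (3*(1-2*nu))
K = 138 / (3*(1-2*0.42)) = 287.5 GPa
K/G = 287.5 / 48.5915 = 5.917


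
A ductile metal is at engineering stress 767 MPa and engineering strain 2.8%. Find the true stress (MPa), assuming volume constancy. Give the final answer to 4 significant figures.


sigma_true = sigma_eng * (1 + epsilon_eng)
sigma_true = 767 * (1 + 0.028)
sigma_true = 788.5 MPa


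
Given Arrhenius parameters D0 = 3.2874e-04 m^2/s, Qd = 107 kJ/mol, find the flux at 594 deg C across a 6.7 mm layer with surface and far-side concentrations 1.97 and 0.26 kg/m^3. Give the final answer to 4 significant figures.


Step 1: D = D0 * exp(-Qd/(R*T))
T = 594 + 273.15 = 867.15 K
D = 3.2874e-04 * exp(-107e3 / (8.314 * 867.15)) = 1.17827e-10 m^2/s
Step 2: J = D * (C1 - C2) / dx
J = 1.17827e-10 * (1.97 - 0.26) / 6.7e-03
J = 3.007e-08 kg/(m^2*s)


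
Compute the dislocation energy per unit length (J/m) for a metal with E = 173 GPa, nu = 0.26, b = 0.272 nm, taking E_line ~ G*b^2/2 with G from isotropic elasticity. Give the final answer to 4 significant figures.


Step 1: G = E / (2*(1+nu))
G = 173 / (2*(1+0.26)) = 68.6508 GPa = 6.86508e+10 Pa
Step 2: E_line = G*b^2/2
b = 0.272 nm = 2.72e-10 m
E_line = 0.5 * 6.86508e+10 * (2.72e-10)^2 = 2.54e-09 J/m


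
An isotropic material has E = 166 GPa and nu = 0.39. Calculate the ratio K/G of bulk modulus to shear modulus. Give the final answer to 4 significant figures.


G = E / (2*(1+nu))
G = 166 / (2*(1+0.39)) = 59.7122 GPa
K = E / (3*(1-2*nu))
K = 166 / (3*(1-2*0.39)) = 251.515 GPa
K/G = 251.515 / 59.7122 = 4.212


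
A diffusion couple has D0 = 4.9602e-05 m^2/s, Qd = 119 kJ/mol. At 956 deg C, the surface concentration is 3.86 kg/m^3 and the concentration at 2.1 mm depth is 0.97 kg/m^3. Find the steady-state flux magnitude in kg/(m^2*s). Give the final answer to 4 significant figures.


Step 1: D = D0 * exp(-Qd/(R*T))
T = 956 + 273.15 = 1229.15 K
D = 4.9602e-05 * exp(-119e3 / (8.314 * 1229.15)) = 4.34737e-10 m^2/s
Step 2: J = D * (C1 - C2) / dx
J = 4.34737e-10 * (3.86 - 0.97) / 2.1e-03
J = 5.983e-07 kg/(m^2*s)


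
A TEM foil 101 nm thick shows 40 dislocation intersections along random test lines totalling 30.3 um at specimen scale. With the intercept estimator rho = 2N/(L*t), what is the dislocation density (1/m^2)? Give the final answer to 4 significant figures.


rho = 2N / (L * t)
L = 30.3 um = 3.03e-05 m, t = 101 nm = 1.01e-07 m
rho = 2 * 40 / (3.03e-05 * 1.01e-07)
rho = 2.614e+13 1/m^2


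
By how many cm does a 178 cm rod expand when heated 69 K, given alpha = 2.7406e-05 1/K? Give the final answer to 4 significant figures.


dL = L0 * alpha * dT
dL = 178 * 2.7406e-05 * 69
dL = 0.3366 cm


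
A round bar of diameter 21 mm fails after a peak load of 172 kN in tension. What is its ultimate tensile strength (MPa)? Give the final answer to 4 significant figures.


A0 = pi*(d/2)^2 = pi*(21/2)^2 = 346.361 mm^2
UTS = F_max / A0 = 172*1000 / 346.361
UTS = 496.6 MPa


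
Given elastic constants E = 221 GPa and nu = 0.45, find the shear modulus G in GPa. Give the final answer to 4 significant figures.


G = E / (2*(1+nu))
G = 221 / (2*(1+0.45))
G = 76.21 GPa


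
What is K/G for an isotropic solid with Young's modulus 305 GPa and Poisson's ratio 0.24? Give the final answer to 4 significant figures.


G = E / (2*(1+nu))
G = 305 / (2*(1+0.24)) = 122.984 GPa
K = E / (3*(1-2*nu))
K = 305 / (3*(1-2*0.24)) = 195.513 GPa
K/G = 195.513 / 122.984 = 1.59


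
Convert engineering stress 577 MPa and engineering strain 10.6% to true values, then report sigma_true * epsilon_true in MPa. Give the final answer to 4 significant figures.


sigma_true = sigma_eng * (1 + epsilon_eng)
sigma_true = 577 * (1 + 0.106) = 638.162 MPa
epsilon_true = ln(1 + epsilon_eng)
epsilon_true = ln(1 + 0.106) = 0.10075
sigma_true * epsilon_true = 638.162 * 0.10075 = 64.29 MPa


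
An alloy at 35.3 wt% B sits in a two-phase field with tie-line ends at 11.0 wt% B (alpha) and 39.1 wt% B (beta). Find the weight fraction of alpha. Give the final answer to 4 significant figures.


f_alpha = (C_beta - C0) / (C_beta - C_alpha)
f_alpha = (39.1 - 35.3) / (39.1 - 11.0)
f_alpha = 0.1352


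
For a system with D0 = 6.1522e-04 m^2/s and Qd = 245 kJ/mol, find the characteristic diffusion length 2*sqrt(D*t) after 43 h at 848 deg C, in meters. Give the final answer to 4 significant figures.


Step 1: D = D0 * exp(-Qd/(R*T))
T = 1121.15 K
D = 6.1522e-04 * exp(-245e3 / (8.314 * 1121.15)) = 2.36598e-15 m^2/s
Step 2: L = 2*sqrt(D*t)
t = 43 h = 154800 s
L = 2*sqrt(2.36598e-15 * 154800) = 3.828e-05 m


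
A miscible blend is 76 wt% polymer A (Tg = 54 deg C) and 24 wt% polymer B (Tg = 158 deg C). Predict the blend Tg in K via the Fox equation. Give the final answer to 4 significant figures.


1/Tg = w1/Tg1 + w2/Tg2 (in Kelvin)
Tg1 = 327.15 K, Tg2 = 431.15 K
1/Tg = 0.76/327.15 + 0.24/431.15
Tg = 347.3 K


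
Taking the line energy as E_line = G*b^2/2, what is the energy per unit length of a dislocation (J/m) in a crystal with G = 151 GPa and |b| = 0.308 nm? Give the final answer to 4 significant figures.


E = G*b^2/2
b = 0.308 nm = 3.08e-10 m
G = 151 GPa = 1.51e+11 Pa
E = 0.5 * 1.51e+11 * (3.08e-10)^2
E = 7.162e-09 J/m


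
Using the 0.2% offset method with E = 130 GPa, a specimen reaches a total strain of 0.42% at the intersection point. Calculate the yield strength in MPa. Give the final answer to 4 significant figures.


Offset strain = 0.002
Elastic strain at yield = total_strain - offset = 4.2e-03 - 0.002 = 2.2e-03
sigma_y = E * elastic_strain = 130000 * 2.2e-03
sigma_y = 286 MPa


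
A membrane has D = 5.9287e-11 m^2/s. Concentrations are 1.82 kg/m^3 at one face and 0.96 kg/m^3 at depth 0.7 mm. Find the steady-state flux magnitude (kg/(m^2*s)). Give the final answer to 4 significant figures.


J = -D * (dC/dx) = D * (C1 - C2) / dx
J = 5.9287e-11 * (1.82 - 0.96) / 7e-04
J = 7.284e-08 kg/(m^2*s)


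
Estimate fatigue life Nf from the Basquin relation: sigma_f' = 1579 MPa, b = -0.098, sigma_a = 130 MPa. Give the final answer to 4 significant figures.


sigma_a = sigma_f' * (2*Nf)^b
2*Nf = (sigma_a / sigma_f')^(1/b)
2*Nf = (130 / 1579)^(1/-0.098)
2*Nf = 1.16333e+11
Nf = 5.817e+10 cycles


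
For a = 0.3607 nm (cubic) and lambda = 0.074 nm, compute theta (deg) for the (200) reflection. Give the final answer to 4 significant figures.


d = a / sqrt(h^2+k^2+l^2)
d = 0.3607 / sqrt(4) = 0.18035 nm
lambda = 2*d*sin(theta)  =>  sin(theta) = lambda / (2*d)
sin(theta) = 0.074 / (2 * 0.18035) = 0.205157
theta = 11.84 deg


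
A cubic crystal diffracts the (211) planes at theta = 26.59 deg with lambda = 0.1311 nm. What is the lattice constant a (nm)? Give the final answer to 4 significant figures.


d = lambda / (2*sin(theta))
d = 0.1311 / (2*sin(26.59 deg))
d = 0.146447 nm
a = d * sqrt(h^2+k^2+l^2) = 0.146447 * sqrt(6)
a = 0.3587 nm


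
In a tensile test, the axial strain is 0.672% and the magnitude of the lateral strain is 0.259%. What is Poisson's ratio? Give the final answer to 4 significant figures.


nu = -epsilon_lat / epsilon_axial
Lateral strain is contraction (negative), so using magnitudes:
nu = 0.259 / 0.672
nu = 0.3854


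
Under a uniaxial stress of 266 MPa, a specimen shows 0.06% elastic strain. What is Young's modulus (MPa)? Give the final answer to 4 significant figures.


E = sigma / epsilon
epsilon = 0.06% = 6e-04
E = 266 / 6e-04
E = 443300 MPa


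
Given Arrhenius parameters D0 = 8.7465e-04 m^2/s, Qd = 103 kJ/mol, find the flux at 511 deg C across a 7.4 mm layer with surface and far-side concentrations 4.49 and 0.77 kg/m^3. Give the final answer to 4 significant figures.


Step 1: D = D0 * exp(-Qd/(R*T))
T = 511 + 273.15 = 784.15 K
D = 8.7465e-04 * exp(-103e3 / (8.314 * 784.15)) = 1.20348e-10 m^2/s
Step 2: J = D * (C1 - C2) / dx
J = 1.20348e-10 * (4.49 - 0.77) / 7.4e-03
J = 6.05e-08 kg/(m^2*s)


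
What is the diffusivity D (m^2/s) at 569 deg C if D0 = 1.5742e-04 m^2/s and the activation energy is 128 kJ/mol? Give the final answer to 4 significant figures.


D = D0 * exp(-Qd / (R*T))
T = 842.15 K
D = 1.5742e-04 * exp(-128e3 / (8.314 * 842.15))
D = 1.809e-12 m^2/s


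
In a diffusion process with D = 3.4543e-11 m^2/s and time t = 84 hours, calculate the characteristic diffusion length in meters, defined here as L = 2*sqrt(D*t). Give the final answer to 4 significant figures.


t = 84 hr = 302400 s
Diffusion length = 2*sqrt(D*t)
= 2*sqrt(3.4543e-11 * 302400)
= 6.464e-03 m


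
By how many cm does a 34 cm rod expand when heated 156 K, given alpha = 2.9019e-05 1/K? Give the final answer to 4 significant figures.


dL = L0 * alpha * dT
dL = 34 * 2.9019e-05 * 156
dL = 0.1539 cm


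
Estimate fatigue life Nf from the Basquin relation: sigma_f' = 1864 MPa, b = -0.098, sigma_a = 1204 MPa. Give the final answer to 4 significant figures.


sigma_a = sigma_f' * (2*Nf)^b
2*Nf = (sigma_a / sigma_f')^(1/b)
2*Nf = (1204 / 1864)^(1/-0.098)
2*Nf = 86.4834
Nf = 43.24 cycles


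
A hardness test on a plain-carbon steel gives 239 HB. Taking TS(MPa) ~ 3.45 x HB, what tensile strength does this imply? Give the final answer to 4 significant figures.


TS (MPa) = 3.45 * HB
TS = 3.45 * 239
TS = 824.6 MPa


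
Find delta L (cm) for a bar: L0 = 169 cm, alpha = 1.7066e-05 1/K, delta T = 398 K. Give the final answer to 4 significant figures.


dL = L0 * alpha * dT
dL = 169 * 1.7066e-05 * 398
dL = 1.148 cm


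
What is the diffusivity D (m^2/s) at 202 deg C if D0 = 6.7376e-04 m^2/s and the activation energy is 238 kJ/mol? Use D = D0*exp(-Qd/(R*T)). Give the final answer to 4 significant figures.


D = D0 * exp(-Qd / (R*T))
T = 475.15 K
D = 6.7376e-04 * exp(-238e3 / (8.314 * 475.15))
D = 4.608e-30 m^2/s


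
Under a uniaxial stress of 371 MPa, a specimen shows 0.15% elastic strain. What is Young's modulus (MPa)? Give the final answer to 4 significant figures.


E = sigma / epsilon
epsilon = 0.15% = 1.5e-03
E = 371 / 1.5e-03
E = 247300 MPa


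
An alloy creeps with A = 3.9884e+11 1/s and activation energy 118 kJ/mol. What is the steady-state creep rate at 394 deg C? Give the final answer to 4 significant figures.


rate = A * exp(-Q / (R*T))
T = 394 + 273.15 = 667.15 K
rate = 3.9884e+11 * exp(-118e3 / (8.314 * 667.15))
rate = 229.9 1/s


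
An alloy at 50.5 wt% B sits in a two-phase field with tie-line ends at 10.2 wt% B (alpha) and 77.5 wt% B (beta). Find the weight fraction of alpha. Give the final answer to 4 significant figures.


f_alpha = (C_beta - C0) / (C_beta - C_alpha)
f_alpha = (77.5 - 50.5) / (77.5 - 10.2)
f_alpha = 0.4012


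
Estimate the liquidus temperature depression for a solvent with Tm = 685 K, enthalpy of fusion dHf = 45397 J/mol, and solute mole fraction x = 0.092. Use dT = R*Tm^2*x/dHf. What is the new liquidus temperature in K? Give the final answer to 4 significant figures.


dT = R*Tm^2*x / dHf
dT = 8.314 * 685^2 * 0.092 / 45397
dT = 7.90591 K
T_new = 685 - 7.90591 = 677.1 K


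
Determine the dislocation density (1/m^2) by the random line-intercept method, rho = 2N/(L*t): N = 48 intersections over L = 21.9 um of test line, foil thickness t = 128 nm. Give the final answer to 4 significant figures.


rho = 2N / (L * t)
L = 21.9 um = 2.19e-05 m, t = 128 nm = 1.28e-07 m
rho = 2 * 48 / (2.19e-05 * 1.28e-07)
rho = 3.425e+13 1/m^2
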